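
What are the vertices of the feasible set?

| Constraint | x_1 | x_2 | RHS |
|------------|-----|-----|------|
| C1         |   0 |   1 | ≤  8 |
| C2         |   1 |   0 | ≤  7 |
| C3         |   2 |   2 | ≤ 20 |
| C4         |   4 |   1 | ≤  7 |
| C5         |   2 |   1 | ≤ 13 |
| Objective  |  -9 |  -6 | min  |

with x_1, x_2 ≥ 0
Each vertex is the intersection of two constraint boundaries that also satisfies all remaining constraints:
  x_1 = 0 and x_2 = 0 → (0, 0)
  4x_1 + x_2 = 7 and x_2 = 0 → (1.75, 0)
  4x_1 + x_2 = 7 and x_1 = 0 → (0, 7)

Vertices: (0, 0), (1.75, 0), (0, 7)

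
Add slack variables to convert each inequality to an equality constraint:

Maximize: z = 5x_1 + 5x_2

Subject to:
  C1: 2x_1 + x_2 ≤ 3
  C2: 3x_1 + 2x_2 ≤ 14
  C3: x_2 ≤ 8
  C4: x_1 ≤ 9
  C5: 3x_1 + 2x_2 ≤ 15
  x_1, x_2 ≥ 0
max z = 5x_1 + 5x_2

s.t.
  2x_1 + x_2 + s1 = 3
  3x_1 + 2x_2 + s2 = 14
  x_2 + s3 = 8
  x_1 + s4 = 9
  3x_1 + 2x_2 + s5 = 15
  x_1, x_2, s1, s2, s3, s4, s5 ≥ 0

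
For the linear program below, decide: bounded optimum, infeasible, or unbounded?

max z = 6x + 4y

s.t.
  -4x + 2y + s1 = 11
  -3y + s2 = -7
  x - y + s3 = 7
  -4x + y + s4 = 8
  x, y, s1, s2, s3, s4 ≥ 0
Feasible point: (0, 3) satisfies every constraint, so the LP is feasible.
Direction d = (1, 1): for each constraint row a, a·d ≤ 0 —
  (-4)(1) + (2)(1) = -2 ≤ 0
  (0)(1) + (-3)(1) = -3 ≤ 0
  (1)(1) + (-1)(1) = 0 ≤ 0
  (-4)(1) + (1)(1) = -3 ≤ 0
and d ≥ 0, so (0, 3) + t·d stays feasible for every t ≥ 0. Along this ray z = 6x + 4y changes by 10 per unit t, so z → +∞.

Unbounded — the objective can increase without bound over the feasible region.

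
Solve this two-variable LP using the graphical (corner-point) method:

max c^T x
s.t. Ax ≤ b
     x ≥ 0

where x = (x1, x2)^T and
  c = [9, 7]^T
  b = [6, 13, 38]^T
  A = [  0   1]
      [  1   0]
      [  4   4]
x1 = 9.5, x2 = 0, z = 85.5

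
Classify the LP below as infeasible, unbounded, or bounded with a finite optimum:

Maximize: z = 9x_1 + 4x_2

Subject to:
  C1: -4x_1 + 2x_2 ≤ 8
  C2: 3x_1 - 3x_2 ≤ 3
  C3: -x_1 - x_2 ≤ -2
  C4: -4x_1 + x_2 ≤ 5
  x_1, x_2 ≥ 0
Feasible point: (0, 2) satisfies every constraint, so the LP is feasible.
Direction d = (1, 1): for each constraint row a, a·d ≤ 0 —
  (-4)(1) + (2)(1) = -2 ≤ 0
  (3)(1) + (-3)(1) = 0 ≤ 0
  (-1)(1) + (-1)(1) = -2 ≤ 0
  (-4)(1) + (1)(1) = -3 ≤ 0
and d ≥ 0, so (0, 2) + t·d stays feasible for every t ≥ 0. Along this ray z = 9x_1 + 4x_2 changes by 13 per unit t, so z → +∞.

The LP is unbounded; z can be made arbitrarily large.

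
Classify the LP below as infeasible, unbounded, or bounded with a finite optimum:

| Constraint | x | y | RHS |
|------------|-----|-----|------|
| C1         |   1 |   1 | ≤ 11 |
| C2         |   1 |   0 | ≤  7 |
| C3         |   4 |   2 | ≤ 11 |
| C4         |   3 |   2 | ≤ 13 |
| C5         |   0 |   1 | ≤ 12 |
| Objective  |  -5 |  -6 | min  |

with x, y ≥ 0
The point (0, 5.5) satisfies every constraint, so the LP is feasible; the constraints give x ≤ 7 and y ≤ 12, which with x, y ≥ 0 keep the feasible region inside a bounded box. A feasible, bounded LP attains a finite optimum at a vertex.

Bounded optimum: z* = -33 at (0, 5.5).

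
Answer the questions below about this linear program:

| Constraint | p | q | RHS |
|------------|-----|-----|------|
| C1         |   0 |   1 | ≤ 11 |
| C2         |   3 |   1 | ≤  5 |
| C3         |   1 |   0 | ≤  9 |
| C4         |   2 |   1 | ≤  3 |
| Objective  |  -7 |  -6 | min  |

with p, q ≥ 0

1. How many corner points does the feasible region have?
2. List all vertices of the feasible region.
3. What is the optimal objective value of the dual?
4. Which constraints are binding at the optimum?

1. 3
2. (0, 0), (1.5, 0), (0, 3)
3. -18 (by strong duality, equal to the primal optimum)
4. C4, p ≥ 0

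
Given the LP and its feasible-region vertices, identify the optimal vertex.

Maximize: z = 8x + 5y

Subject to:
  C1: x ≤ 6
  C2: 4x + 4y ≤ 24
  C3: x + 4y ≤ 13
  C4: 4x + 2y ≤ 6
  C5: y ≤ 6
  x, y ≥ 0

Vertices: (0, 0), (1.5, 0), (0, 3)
(0, 3) with z = 15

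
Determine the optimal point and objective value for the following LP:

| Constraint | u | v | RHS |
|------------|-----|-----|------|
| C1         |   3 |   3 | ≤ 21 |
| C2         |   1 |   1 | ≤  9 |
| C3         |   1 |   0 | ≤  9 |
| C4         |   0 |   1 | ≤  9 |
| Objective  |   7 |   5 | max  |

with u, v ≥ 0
Each vertex is the intersection of two constraint boundaries that also satisfies all remaining constraints:
  u = 0 and v = 0 → (0, 0)
  3u + 3v = 21 and v = 0 → (7, 0)
  3u + 3v = 21 and u = 0 → (0, 7)

Evaluating z = 7u + 5v at each vertex:
  (0, 0): z = 0
  (7, 0): z = 49
  (0, 7): z = 35

The maximum is at (7, 0) with z = 49.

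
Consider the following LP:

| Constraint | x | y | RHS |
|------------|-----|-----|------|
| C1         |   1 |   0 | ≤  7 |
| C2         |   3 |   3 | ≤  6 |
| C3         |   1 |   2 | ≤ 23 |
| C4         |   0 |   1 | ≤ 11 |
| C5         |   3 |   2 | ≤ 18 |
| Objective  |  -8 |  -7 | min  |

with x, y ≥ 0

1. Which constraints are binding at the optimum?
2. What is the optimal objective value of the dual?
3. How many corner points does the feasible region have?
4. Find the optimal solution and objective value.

1. C2, y ≥ 0
2. -16 (by strong duality, equal to the primal optimum)
3. 3
4. x = 2, y = 0, z = -16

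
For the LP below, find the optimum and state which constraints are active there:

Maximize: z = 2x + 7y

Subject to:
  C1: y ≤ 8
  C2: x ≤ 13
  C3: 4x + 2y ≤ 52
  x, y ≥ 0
Optimal: x = 9, y = 8
Slack at optimum:
  C1: slack = 0 (binding)
  C2: slack = 4
  C3: slack = 0 (binding)
  x ≥ 0: x = 9
  y ≥ 0: y = 8
Binding constraints: C1, C3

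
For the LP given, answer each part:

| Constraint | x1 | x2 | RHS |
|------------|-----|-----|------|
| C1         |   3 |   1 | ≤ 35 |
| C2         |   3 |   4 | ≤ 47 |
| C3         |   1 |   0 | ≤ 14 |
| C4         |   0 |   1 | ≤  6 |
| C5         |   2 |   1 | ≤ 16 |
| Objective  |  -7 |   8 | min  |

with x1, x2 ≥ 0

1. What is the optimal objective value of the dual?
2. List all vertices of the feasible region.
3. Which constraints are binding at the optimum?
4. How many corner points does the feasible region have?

1. -56 (by strong duality, equal to the primal optimum)
2. (0, 0), (8, 0), (5, 6), (0, 6)
3. C5, x2 ≥ 0
4. 4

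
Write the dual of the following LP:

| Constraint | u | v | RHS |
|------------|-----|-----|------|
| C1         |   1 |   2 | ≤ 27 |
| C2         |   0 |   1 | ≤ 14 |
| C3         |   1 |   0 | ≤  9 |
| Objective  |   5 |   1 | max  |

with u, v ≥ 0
Minimize: z = 27y1 + 14y2 + 9y3

Subject to:
  C1: -y1 - y3 ≤ -5
  C2: -2y1 - y2 ≤ -1
  y1, y2, y3 ≥ 0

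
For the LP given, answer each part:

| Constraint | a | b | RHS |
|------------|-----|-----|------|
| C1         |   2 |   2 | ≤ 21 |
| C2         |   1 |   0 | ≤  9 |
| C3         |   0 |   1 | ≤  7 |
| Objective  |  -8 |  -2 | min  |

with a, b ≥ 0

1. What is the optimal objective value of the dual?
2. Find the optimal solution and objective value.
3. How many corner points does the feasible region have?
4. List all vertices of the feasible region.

1. -75 (by strong duality, equal to the primal optimum)
2. a = 9, b = 1.5, z = -75
3. 5
4. (0, 0), (9, 0), (9, 1.5), (3.5, 7), (0, 7)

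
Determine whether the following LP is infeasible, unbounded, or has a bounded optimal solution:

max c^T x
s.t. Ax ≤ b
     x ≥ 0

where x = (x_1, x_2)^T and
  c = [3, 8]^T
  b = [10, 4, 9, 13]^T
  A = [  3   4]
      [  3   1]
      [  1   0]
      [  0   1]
The point (0, 2.5) satisfies every constraint, so the LP is feasible; the constraints give x_1 ≤ 9 and x_2 ≤ 13, which with x_1, x_2 ≥ 0 keep the feasible region inside a bounded box. A feasible, bounded LP attains a finite optimum at a vertex.

Evaluating z = 3x_1 + 8x_2 at each vertex:
  (0, 0): z = 0
  (1.333, 0): z = 4
  (0.6667, 2): z = 18
  (0, 2.5): z = 20

Bounded optimum: z* = 20 at (0, 2.5).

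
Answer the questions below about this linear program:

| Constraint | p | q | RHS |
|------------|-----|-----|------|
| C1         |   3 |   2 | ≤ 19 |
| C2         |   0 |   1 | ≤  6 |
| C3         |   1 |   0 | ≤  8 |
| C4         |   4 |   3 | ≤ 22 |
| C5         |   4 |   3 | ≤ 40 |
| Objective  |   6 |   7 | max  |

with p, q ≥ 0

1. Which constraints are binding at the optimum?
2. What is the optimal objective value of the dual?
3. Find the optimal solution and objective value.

1. C2, C4
2. 48 (by strong duality, equal to the primal optimum)
3. p = 1, q = 6, z = 48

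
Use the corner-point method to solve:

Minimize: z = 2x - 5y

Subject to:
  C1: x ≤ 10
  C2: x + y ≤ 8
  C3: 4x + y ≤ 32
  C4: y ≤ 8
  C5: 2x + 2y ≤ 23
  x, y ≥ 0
Each vertex is the intersection of two constraint boundaries that also satisfies all remaining constraints:
  x = 0 and y = 0 → (0, 0)
  x + y = 8 and 4x + y = 32 → (8, 0)
  x + y = 8 and y = 8 → (0, 8)

Evaluating z = 2x - 5y at each vertex:
  (0, 0): z = 0
  (8, 0): z = 16
  (0, 8): z = -40

The minimum is at (0, 8) with z = -40.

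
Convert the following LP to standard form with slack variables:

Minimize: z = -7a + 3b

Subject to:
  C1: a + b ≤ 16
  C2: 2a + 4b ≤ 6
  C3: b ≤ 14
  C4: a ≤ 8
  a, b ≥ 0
min z = -7a + 3b

s.t.
  a + b + s1 = 16
  2a + 4b + s2 = 6
  b + s3 = 14
  a + s4 = 8
  a, b, s1, s2, s3, s4 ≥ 0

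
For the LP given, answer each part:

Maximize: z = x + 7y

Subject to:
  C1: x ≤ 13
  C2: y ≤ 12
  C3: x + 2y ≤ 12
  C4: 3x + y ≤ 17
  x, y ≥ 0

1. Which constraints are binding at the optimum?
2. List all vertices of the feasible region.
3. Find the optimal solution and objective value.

1. C3, x ≥ 0
2. (0, 0), (5.667, 0), (4.4, 3.8), (0, 6)
3. x = 0, y = 6, z = 42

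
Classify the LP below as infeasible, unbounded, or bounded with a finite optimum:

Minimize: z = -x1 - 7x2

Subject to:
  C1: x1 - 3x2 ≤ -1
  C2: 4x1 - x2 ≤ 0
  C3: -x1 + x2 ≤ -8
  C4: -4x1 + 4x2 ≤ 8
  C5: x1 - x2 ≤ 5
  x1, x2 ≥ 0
C5 requires x1 - x2 ≤ 5, while C3 (-x1 + x2 ≤ -8) is equivalent to x1 - x2 ≥ 8. Together they would need 8 ≤ x1 - x2 ≤ 5, which is impossible since 8 > 5. No point satisfies all constraints.

Infeasible — the constraint set is empty.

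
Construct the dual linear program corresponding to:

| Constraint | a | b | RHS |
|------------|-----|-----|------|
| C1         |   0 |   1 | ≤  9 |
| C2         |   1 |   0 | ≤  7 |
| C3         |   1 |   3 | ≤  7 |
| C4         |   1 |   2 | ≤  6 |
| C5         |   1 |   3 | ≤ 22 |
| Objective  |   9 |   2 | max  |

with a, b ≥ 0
Minimize: z = 9y1 + 7y2 + 7y3 + 6y4 + 22y5

Subject to:
  C1: -y2 - y3 - y4 - y5 ≤ -9
  C2: -y1 - 3y3 - 2y4 - 3y5 ≤ -2
  y1, y2, y3, y4, y5 ≥ 0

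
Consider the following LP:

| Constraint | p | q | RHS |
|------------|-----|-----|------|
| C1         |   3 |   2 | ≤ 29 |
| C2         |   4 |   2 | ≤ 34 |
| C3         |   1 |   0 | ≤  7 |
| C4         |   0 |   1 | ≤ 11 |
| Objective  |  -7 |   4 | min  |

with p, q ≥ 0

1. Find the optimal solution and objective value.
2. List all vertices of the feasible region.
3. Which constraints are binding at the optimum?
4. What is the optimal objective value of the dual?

1. p = 7, q = 0, z = -49
2. (0, 0), (7, 0), (7, 3), (5, 7), (2.333, 11), (0, 11)
3. C3, q ≥ 0
4. -49 (by strong duality, equal to the primal optimum)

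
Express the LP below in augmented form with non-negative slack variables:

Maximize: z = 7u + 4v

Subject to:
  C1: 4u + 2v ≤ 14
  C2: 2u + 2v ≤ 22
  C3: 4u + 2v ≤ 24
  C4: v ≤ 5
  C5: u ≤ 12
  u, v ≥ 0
max z = 7u + 4v

s.t.
  4u + 2v + s1 = 14
  2u + 2v + s2 = 22
  4u + 2v + s3 = 24
  v + s4 = 5
  u + s5 = 12
  u, v, s1, s2, s3, s4, s5 ≥ 0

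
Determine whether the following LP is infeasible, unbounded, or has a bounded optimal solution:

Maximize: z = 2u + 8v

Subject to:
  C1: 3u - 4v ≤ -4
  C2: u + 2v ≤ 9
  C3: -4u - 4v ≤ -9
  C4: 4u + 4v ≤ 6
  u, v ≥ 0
C4 requires 4u + 4v ≤ 6, while C3 (-4u - 4v ≤ -9) is equivalent to 4u + 4v ≥ 9. Together they would need 9 ≤ 4u + 4v ≤ 6, which is impossible since 9 > 6. No point satisfies all constraints.

Infeasible — the constraint set is empty.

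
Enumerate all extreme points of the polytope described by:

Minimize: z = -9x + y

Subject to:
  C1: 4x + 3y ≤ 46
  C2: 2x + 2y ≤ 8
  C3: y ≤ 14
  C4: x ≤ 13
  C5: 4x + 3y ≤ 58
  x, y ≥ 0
Each vertex is the intersection of two constraint boundaries that also satisfies all remaining constraints:
  x = 0 and y = 0 → (0, 0)
  2x + 2y = 8 and y = 0 → (4, 0)
  2x + 2y = 8 and x = 0 → (0, 4)

Vertices: (0, 0), (4, 0), (0, 4)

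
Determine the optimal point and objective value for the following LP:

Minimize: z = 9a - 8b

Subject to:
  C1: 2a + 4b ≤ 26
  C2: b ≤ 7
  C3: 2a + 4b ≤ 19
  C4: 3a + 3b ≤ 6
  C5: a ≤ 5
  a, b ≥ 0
a = 0, b = 2, z = -16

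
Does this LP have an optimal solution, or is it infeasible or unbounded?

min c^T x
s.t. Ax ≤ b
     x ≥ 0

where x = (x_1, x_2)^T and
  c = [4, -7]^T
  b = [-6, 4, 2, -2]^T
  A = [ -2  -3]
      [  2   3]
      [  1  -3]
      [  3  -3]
One constraint requires 2x_1 + 3x_2 ≤ 4, while the constraint -2x_1 - 3x_2 ≤ -6 is equivalent to 2x_1 + 3x_2 ≥ 6. Together they would need 6 ≤ 2x_1 + 3x_2 ≤ 4, which is impossible since 6 > 4. No point satisfies all constraints.

The feasible region is empty; the LP is infeasible.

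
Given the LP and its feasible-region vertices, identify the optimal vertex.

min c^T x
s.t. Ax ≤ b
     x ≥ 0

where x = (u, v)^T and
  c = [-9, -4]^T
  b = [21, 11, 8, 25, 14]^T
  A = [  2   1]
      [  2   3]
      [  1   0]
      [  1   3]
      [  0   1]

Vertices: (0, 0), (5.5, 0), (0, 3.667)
Evaluating z = -9u - 4v at each vertex:
  (0, 0): z = 0
  (5.5, 0): z = -49.5
  (0, 3.667): z = -14.67

The smallest value is z = -49.5, attained at (5.5, 0).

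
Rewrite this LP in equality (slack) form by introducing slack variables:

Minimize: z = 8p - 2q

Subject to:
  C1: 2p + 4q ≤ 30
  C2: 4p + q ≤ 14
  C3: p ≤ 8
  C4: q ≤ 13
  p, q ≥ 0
min z = 8p - 2q

s.t.
  2p + 4q + s1 = 30
  4p + q + s2 = 14
  p + s3 = 8
  q + s4 = 13
  p, q, s1, s2, s3, s4 ≥ 0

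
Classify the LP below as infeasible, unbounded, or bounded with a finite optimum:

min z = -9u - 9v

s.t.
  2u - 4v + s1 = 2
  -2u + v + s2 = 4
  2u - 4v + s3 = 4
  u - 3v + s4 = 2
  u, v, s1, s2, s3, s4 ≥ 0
Feasible point: (0, 0) satisfies every constraint, so the LP is feasible.
Direction d = (1, 1): for each constraint row a, a·d ≤ 0 —
  (2)(1) + (-4)(1) = -2 ≤ 0
  (-2)(1) + (1)(1) = -1 ≤ 0
  (2)(1) + (-4)(1) = -2 ≤ 0
  (1)(1) + (-3)(1) = -2 ≤ 0
and d ≥ 0, so (0, 0) + t·d stays feasible for every t ≥ 0. Along this ray z = -9u - 9v changes by -18 per unit t, so z → −∞.

Unbounded — the objective can decrease without bound over the feasible region.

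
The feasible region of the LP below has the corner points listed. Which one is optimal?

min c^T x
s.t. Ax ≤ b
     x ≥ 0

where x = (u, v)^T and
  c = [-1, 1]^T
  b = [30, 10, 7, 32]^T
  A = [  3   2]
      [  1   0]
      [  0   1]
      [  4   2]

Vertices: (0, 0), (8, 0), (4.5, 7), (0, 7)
Evaluating z = -u + v at each vertex:
  (0, 0): z = 0
  (8, 0): z = -8
  (4.5, 7): z = 2.5
  (0, 7): z = 7

The smallest value is z = -8, attained at (8, 0).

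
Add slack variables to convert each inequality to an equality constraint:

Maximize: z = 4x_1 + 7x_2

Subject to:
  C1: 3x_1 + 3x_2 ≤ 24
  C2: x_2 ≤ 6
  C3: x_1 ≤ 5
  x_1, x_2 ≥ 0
max z = 4x_1 + 7x_2

s.t.
  3x_1 + 3x_2 + s1 = 24
  x_2 + s2 = 6
  x_1 + s3 = 5
  x_1, x_2, s1, s2, s3 ≥ 0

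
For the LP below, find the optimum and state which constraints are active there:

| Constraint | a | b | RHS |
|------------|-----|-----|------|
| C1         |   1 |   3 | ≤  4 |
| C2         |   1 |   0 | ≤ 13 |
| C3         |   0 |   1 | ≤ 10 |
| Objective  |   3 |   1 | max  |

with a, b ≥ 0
Optimal: a = 4, b = 0
Binding: C1, b ≥ 0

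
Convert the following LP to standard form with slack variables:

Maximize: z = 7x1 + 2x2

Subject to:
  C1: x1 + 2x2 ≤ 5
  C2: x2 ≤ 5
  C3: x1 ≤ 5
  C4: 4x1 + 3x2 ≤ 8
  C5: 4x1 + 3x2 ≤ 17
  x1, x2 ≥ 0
max z = 7x1 + 2x2

s.t.
  x1 + 2x2 + s1 = 5
  x2 + s2 = 5
  x1 + s3 = 5
  4x1 + 3x2 + s4 = 8
  4x1 + 3x2 + s5 = 17
  x1, x2, s1, s2, s3, s4, s5 ≥ 0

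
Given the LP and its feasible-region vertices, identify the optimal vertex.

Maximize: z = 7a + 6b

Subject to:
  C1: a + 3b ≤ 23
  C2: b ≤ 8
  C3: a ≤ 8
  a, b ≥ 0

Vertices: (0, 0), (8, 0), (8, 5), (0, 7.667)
Evaluating z = 7a + 6b at each vertex:
  (0, 0): z = 0
  (8, 0): z = 56
  (8, 5): z = 86
  (0, 7.667): z = 46

The largest value is z = 86, attained at (8, 5).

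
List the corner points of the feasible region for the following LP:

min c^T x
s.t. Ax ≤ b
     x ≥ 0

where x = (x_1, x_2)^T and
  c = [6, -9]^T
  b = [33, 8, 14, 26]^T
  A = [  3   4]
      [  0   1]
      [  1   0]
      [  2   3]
Each vertex is the intersection of two constraint boundaries that also satisfies all remaining constraints:
  x_1 = 0 and x_2 = 0 → (0, 0)
  3x_1 + 4x_2 = 33 and x_2 = 0 → (11, 0)
  3x_1 + 4x_2 = 33 and x_2 = 8 → (0.3333, 8)
  x_2 = 8 and x_1 = 0 → (0, 8)

Vertices: (0, 0), (11, 0), (0.3333, 8), (0, 8)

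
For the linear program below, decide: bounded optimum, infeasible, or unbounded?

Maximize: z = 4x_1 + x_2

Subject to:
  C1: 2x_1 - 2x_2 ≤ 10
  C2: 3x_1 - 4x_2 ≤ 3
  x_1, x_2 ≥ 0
Feasible point: (0, 0) satisfies every constraint, so the LP is feasible.
Direction d = (0, 1): for each constraint row a, a·d ≤ 0 —
  (2)(0) + (-2)(1) = -2 ≤ 0
  (3)(0) + (-4)(1) = -4 ≤ 0
and d ≥ 0, so (0, 0) + t·d stays feasible for every t ≥ 0. Along this ray z = 4x_1 + x_2 changes by 1 per unit t, so z → +∞.

Unbounded — the objective can increase without bound over the feasible region.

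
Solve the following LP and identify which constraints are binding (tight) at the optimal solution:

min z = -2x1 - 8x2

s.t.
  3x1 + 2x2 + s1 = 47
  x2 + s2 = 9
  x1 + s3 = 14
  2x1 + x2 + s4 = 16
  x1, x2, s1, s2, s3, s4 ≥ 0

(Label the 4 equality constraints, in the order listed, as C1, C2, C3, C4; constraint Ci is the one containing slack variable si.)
Optimal: x1 = 3.5, x2 = 9
Slack at optimum:
  C1: slack = 18.5
  C2: slack = 0 (binding)
  C3: slack = 10.5
  C4: slack = 0 (binding)
  x1 ≥ 0: x1 = 3.5
  x2 ≥ 0: x2 = 9
Binding constraints: C2, C4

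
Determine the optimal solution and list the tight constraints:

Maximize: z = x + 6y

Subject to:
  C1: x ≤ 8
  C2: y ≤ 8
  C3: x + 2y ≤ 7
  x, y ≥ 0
Optimal: x = 0, y = 3.5
Binding: C3, x ≥ 0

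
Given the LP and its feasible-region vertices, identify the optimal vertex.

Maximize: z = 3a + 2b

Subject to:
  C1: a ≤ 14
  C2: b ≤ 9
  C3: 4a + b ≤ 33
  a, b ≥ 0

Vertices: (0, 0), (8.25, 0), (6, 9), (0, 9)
Evaluating z = 3a + 2b at each vertex:
  (0, 0): z = 0
  (8.25, 0): z = 24.75
  (6, 9): z = 36
  (0, 9): z = 18

The largest value is z = 36, attained at (6, 9).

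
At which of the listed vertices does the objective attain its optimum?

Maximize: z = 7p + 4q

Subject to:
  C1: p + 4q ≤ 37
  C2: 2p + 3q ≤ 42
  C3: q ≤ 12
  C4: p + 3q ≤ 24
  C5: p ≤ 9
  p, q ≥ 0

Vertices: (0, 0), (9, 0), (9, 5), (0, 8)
Evaluating z = 7p + 4q at each vertex:
  (0, 0): z = 0
  (9, 0): z = 63
  (9, 5): z = 83
  (0, 8): z = 32

The largest value is z = 83, attained at (9, 5).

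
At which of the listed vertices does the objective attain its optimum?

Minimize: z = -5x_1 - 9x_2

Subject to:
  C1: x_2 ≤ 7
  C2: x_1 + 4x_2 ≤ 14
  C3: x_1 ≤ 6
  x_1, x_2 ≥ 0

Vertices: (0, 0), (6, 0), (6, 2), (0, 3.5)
Evaluating z = -5x_1 - 9x_2 at each vertex:
  (0, 0): z = 0
  (6, 0): z = -30
  (6, 2): z = -48
  (0, 3.5): z = -31.5

The smallest value is z = -48, attained at (6, 2).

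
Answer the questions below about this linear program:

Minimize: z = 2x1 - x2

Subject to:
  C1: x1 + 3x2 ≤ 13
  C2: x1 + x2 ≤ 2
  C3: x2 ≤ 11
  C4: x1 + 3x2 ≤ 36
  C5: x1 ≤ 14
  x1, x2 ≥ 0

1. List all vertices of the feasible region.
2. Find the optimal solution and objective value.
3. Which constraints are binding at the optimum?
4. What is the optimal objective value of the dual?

1. (0, 0), (2, 0), (0, 2)
2. x1 = 0, x2 = 2, z = -2
3. C2, x1 ≥ 0
4. -2 (by strong duality, equal to the primal optimum)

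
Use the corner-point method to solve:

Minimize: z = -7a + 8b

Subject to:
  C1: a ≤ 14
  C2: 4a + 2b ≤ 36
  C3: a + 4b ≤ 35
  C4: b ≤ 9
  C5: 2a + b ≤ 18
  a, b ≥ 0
Each vertex is the intersection of two constraint boundaries that also satisfies all remaining constraints:
  a = 0 and b = 0 → (0, 0)
  4a + 2b = 36 and b = 0 → (9, 0)
  4a + 2b = 36 and a + 4b = 35 → (5.286, 7.429)
  a + 4b = 35 and a = 0 → (0, 8.75)

Evaluating z = -7a + 8b at each vertex:
  (0, 0): z = 0
  (9, 0): z = -63
  (5.286, 7.429): z = 22.43
  (0, 8.75): z = 70

The minimum is at (9, 0) with z = -63.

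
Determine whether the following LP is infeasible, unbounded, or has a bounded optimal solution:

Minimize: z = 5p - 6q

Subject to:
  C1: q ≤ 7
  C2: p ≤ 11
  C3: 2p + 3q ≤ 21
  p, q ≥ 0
The point (0, 7) satisfies every constraint, so the LP is feasible; the constraints give p ≤ 11 and q ≤ 7, which with p, q ≥ 0 keep the feasible region inside a bounded box. A feasible, bounded LP attains a finite optimum at a vertex.

Evaluating z = 5p - 6q at each vertex:
  (0, 0): z = 0
  (10.5, 0): z = 52.5
  (0, 7): z = -42

Bounded optimum: z* = -42 at (0, 7).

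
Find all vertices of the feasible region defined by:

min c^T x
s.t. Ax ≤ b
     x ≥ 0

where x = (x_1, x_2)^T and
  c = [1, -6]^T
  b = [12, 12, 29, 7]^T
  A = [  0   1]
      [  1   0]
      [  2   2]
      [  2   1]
Each vertex is the intersection of two constraint boundaries that also satisfies all remaining constraints:
  x_1 = 0 and x_2 = 0 → (0, 0)
  2x_1 + x_2 = 7 and x_2 = 0 → (3.5, 0)
  2x_1 + x_2 = 7 and x_1 = 0 → (0, 7)

Vertices: (0, 0), (3.5, 0), (0, 7)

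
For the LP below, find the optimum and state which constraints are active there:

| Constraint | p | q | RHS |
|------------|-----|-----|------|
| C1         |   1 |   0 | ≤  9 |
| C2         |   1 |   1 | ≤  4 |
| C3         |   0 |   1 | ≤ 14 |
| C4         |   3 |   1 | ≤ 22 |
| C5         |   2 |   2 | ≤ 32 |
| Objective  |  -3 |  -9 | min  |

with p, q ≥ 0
Optimal: p = 0, q = 4
Binding: C2, p ≥ 0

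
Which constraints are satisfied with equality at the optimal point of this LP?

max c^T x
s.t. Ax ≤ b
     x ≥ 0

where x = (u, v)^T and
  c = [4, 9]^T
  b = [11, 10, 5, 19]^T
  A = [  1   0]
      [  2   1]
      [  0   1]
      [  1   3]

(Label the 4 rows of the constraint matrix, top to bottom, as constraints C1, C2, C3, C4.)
Optimal: u = 2.5, v = 5
Binding: C2, C3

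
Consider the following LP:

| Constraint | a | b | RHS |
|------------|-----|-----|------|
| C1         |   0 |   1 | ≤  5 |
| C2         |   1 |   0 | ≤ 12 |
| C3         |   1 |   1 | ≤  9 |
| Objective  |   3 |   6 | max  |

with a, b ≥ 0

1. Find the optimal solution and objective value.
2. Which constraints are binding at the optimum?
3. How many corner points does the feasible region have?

1. a = 4, b = 5, z = 42
2. C1, C3
3. 4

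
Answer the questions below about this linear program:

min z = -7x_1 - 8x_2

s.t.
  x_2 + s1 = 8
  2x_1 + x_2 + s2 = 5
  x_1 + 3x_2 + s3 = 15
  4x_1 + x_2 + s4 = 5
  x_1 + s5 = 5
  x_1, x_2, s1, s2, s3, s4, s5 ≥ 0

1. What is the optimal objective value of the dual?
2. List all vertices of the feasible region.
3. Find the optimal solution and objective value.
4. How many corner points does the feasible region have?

1. -40 (by strong duality, equal to the primal optimum)
2. (0, 0), (1.25, 0), (0, 5)
3. x_1 = 0, x_2 = 5, z = -40
4. 3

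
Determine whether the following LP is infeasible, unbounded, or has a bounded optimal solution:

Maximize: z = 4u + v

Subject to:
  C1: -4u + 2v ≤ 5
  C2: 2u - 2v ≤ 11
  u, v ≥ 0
Feasible point: (0, 0) satisfies every constraint, so the LP is feasible.
Direction d = (1, 1): for each constraint row a, a·d ≤ 0 —
  (-4)(1) + (2)(1) = -2 ≤ 0
  (2)(1) + (-2)(1) = 0 ≤ 0
and d ≥ 0, so (0, 0) + t·d stays feasible for every t ≥ 0. Along this ray z = 4u + v changes by 5 per unit t, so z → +∞.

Unbounded — the objective can increase without bound over the feasible region.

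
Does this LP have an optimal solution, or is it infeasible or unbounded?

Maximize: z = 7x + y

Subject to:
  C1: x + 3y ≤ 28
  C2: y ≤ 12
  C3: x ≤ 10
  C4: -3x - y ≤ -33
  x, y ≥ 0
The point (10, 6) satisfies every constraint, so the LP is feasible; the constraints give x ≤ 10 and y ≤ 12, which with x, y ≥ 0 keep the feasible region inside a bounded box. A feasible, bounded LP attains a finite optimum at a vertex.

Evaluating z = 7x + y at each vertex:
  (10, 3): z = 73
  (10, 6): z = 76
  (8.875, 6.375): z = 68.5

The LP has an optimal solution: (10, 6) with z = 76.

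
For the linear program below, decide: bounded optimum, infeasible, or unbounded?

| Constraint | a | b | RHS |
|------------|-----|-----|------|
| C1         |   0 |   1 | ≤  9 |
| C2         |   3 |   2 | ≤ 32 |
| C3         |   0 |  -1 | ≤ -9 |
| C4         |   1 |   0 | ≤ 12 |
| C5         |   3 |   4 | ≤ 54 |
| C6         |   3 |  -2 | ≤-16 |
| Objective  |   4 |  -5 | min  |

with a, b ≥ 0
The point (0, 9) satisfies every constraint, so the LP is feasible; the constraints give a ≤ 12 and b ≤ 9, which with a, b ≥ 0 keep the feasible region inside a bounded box. A feasible, bounded LP attains a finite optimum at a vertex.

Evaluating z = 4a - 5b at each vertex:
  (0.6667, 9): z = -42.33
  (0, 9): z = -45

Bounded optimum: z* = -45 at (0, 9).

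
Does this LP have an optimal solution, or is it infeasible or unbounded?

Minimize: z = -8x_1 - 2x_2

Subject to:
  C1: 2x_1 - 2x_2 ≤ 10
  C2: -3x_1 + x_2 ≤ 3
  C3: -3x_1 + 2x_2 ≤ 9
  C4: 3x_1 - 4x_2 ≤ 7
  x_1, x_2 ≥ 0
Feasible point: (0, 0) satisfies every constraint, so the LP is feasible.
Direction d = (1, 1): for each constraint row a, a·d ≤ 0 —
  (2)(1) + (-2)(1) = 0 ≤ 0
  (-3)(1) + (1)(1) = -2 ≤ 0
  (-3)(1) + (2)(1) = -1 ≤ 0
  (3)(1) + (-4)(1) = -1 ≤ 0
and d ≥ 0, so (0, 0) + t·d stays feasible for every t ≥ 0. Along this ray z = -8x_1 - 2x_2 changes by -10 per unit t, so z → −∞.

Unbounded — the objective can decrease without bound over the feasible region.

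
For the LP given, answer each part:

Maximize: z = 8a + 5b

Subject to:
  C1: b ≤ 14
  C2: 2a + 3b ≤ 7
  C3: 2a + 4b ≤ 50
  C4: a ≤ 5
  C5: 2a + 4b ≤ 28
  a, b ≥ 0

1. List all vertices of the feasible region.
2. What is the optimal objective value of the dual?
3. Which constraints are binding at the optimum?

1. (0, 0), (3.5, 0), (0, 2.333)
2. 28 (by strong duality, equal to the primal optimum)
3. C2, b ≥ 0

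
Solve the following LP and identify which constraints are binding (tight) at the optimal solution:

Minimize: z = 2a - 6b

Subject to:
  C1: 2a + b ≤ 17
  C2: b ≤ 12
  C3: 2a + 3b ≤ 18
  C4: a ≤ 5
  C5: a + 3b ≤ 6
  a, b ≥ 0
Optimal: a = 0, b = 2
Slack at optimum:
  C1: slack = 15
  C2: slack = 10
  C3: slack = 12
  C4: slack = 5
  C5: slack = 0 (binding)
  a ≥ 0: a = 0 (binding)
  b ≥ 0: b = 2
Binding constraints: C5, a ≥ 0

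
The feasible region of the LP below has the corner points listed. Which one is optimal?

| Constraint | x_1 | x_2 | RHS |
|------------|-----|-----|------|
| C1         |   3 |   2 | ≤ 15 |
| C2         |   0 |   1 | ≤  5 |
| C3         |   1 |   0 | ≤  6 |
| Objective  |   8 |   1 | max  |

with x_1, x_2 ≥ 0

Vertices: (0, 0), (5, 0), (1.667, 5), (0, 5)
Evaluating z = 8x_1 + x_2 at each vertex:
  (0, 0): z = 0
  (5, 0): z = 40
  (1.667, 5): z = 18.33
  (0, 5): z = 5

The largest value is z = 40, attained at (5, 0).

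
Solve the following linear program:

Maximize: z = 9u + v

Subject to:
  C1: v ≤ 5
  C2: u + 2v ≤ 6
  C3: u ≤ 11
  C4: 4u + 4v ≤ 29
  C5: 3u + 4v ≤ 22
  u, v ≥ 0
Each vertex is the intersection of two constraint boundaries that also satisfies all remaining constraints:
  u = 0 and v = 0 → (0, 0)
  u + 2v = 6 and v = 0 → (6, 0)
  u + 2v = 6 and u = 0 → (0, 3)

Evaluating z = 9u + v at each vertex:
  (0, 0): z = 0
  (6, 0): z = 54
  (0, 3): z = 3

The maximum is at (6, 0) with z = 54.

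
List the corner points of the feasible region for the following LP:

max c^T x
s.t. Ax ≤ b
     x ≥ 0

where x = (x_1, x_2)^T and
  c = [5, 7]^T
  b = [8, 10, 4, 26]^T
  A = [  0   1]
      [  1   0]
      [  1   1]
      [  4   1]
Each vertex is the intersection of two constraint boundaries that also satisfies all remaining constraints:
  x_1 = 0 and x_2 = 0 → (0, 0)
  x_1 + x_2 = 4 and x_2 = 0 → (4, 0)
  x_1 + x_2 = 4 and x_1 = 0 → (0, 4)

Vertices: (0, 0), (4, 0), (0, 4)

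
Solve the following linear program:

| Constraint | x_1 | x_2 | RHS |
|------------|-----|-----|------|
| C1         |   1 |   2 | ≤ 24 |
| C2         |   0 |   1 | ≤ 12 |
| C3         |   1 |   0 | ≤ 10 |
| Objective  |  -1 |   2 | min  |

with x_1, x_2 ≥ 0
x_1 = 10, x_2 = 0, z = -10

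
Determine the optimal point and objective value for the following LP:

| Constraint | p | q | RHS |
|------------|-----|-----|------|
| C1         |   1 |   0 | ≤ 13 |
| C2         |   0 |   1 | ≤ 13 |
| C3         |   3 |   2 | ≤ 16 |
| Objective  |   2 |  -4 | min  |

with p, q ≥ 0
Each vertex is the intersection of two constraint boundaries that also satisfies all remaining constraints:
  p = 0 and q = 0 → (0, 0)
  3p + 2q = 16 and q = 0 → (5.333, 0)
  3p + 2q = 16 and p = 0 → (0, 8)

Evaluating z = 2p - 4q at each vertex:
  (0, 0): z = 0
  (5.333, 0): z = 10.67
  (0, 8): z = -32

The minimum is at (0, 8) with z = -32.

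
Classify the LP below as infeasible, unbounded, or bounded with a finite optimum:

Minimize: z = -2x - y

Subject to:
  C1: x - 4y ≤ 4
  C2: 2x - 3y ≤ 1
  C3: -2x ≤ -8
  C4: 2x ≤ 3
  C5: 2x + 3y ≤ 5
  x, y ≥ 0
C4 requires 2x ≤ 3, while C3 (-2x ≤ -8) is equivalent to 2x ≥ 8. Together they would need 8 ≤ 2x ≤ 3, which is impossible since 8 > 3. No point satisfies all constraints.

The feasible region is empty; the LP is infeasible.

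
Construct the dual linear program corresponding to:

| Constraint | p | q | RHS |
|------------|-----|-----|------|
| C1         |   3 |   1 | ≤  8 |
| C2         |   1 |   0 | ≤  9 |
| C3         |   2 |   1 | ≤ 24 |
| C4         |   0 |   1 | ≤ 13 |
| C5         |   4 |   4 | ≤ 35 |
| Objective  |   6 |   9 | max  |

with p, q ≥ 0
Minimize: z = 8y1 + 9y2 + 24y3 + 13y4 + 35y5

Subject to:
  C1: -3y1 - y2 - 2y3 - 4y5 ≤ -6
  C2: -y1 - y3 - y4 - 4y5 ≤ -9
  y1, y2, y3, y4, y5 ≥ 0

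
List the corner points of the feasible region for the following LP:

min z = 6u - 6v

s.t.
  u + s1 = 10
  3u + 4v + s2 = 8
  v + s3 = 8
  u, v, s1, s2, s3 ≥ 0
Each vertex is the intersection of two constraint boundaries that also satisfies all remaining constraints:
  u = 0 and v = 0 → (0, 0)
  3u + 4v = 8 and v = 0 → (2.667, 0)
  3u + 4v = 8 and u = 0 → (0, 2)

Vertices: (0, 0), (2.667, 0), (0, 2)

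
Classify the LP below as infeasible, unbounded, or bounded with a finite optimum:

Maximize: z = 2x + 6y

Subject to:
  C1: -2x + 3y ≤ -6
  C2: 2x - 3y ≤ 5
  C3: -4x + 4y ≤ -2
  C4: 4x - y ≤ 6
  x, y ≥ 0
C2 requires 2x - 3y ≤ 5, while C1 (-2x + 3y ≤ -6) is equivalent to 2x - 3y ≥ 6. Together they would need 6 ≤ 2x - 3y ≤ 5, which is impossible since 6 > 5. No point satisfies all constraints.

Infeasible: no point satisfies all constraints simultaneously.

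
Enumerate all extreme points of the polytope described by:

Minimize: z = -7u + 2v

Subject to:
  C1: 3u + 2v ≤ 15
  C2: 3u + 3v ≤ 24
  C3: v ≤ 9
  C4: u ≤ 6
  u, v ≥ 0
Each vertex is the intersection of two constraint boundaries that also satisfies all remaining constraints:
  u = 0 and v = 0 → (0, 0)
  3u + 2v = 15 and v = 0 → (5, 0)
  3u + 2v = 15 and u = 0 → (0, 7.5)

Vertices: (0, 0), (5, 0), (0, 7.5)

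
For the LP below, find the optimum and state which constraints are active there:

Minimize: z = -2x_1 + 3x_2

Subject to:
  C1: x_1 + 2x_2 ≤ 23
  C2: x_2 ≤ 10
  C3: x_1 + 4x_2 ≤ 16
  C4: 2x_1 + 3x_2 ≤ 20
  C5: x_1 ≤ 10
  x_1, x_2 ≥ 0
Optimal: x_1 = 10, x_2 = 0
Binding: C4, C5, x_2 ≥ 0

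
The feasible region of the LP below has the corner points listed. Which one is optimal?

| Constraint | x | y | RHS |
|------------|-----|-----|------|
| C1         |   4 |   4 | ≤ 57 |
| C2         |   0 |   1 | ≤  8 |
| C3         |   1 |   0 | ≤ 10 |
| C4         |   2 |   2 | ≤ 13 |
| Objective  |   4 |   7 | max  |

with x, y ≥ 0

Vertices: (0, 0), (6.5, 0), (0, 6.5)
(0, 6.5) with z = 45.5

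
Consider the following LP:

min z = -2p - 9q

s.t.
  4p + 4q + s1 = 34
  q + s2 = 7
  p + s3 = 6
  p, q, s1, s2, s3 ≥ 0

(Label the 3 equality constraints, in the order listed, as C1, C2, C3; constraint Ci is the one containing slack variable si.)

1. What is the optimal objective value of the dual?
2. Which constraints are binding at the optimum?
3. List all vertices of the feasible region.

1. -66 (by strong duality, equal to the primal optimum)
2. C1, C2
3. (0, 0), (6, 0), (6, 2.5), (1.5, 7), (0, 7)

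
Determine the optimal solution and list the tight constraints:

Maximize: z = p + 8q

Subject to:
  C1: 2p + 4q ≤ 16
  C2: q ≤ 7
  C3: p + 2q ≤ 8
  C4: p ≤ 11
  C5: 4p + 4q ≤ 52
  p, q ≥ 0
Optimal: p = 0, q = 4
Slack at optimum:
  C1: slack = 0 (binding)
  C2: slack = 3
  C3: slack = 0 (binding)
  C4: slack = 11
  C5: slack = 36
  p ≥ 0: p = 0 (binding)
  q ≥ 0: q = 4
Binding constraints: C1, C3, p ≥ 0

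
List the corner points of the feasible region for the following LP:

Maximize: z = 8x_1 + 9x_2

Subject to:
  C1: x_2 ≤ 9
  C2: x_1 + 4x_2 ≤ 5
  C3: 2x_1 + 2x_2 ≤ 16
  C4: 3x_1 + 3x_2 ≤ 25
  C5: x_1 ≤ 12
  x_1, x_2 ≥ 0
Each vertex is the intersection of two constraint boundaries that also satisfies all remaining constraints:
  x_1 = 0 and x_2 = 0 → (0, 0)
  x_1 + 4x_2 = 5 and x_2 = 0 → (5, 0)
  x_1 + 4x_2 = 5 and x_1 = 0 → (0, 1.25)

Vertices: (0, 0), (5, 0), (0, 1.25)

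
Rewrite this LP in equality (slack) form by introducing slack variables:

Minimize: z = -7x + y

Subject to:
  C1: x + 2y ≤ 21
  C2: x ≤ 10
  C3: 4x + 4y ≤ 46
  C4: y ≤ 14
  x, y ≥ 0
min z = -7x + y

s.t.
  x + 2y + s1 = 21
  x + s2 = 10
  4x + 4y + s3 = 46
  y + s4 = 14
  x, y, s1, s2, s3, s4 ≥ 0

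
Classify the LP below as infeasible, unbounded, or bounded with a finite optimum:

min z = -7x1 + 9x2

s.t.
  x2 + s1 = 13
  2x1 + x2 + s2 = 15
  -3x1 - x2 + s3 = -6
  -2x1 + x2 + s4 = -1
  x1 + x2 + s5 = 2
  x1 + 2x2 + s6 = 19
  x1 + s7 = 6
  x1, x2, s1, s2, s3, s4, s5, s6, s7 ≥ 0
The point (2, 0) satisfies every constraint, so the LP is feasible; the constraints give x1 ≤ 6 and x2 ≤ 13, which with x1, x2 ≥ 0 keep the feasible region inside a bounded box. A feasible, bounded LP attains a finite optimum at a vertex.

Bounded optimum: z* = -14 at (2, 0).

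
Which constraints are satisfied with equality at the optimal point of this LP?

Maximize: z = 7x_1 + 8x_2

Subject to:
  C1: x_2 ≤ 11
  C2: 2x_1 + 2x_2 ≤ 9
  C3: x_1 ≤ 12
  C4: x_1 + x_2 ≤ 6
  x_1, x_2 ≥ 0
Optimal: x_1 = 0, x_2 = 4.5
Slack at optimum:
  C1: slack = 6.5
  C2: slack = 0 (binding)
  C3: slack = 12
  C4: slack = 1.5
  x_1 ≥ 0: x_1 = 0 (binding)
  x_2 ≥ 0: x_2 = 4.5
Binding constraints: C2, x_1 ≥ 0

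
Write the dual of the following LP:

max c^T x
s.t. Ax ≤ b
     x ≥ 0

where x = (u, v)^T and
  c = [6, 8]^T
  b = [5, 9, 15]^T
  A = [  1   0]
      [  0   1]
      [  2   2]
Minimize: z = 5y1 + 9y2 + 15y3

Subject to:
  C1: -y1 - 2y3 ≤ -6
  C2: -y2 - 2y3 ≤ -8
  y1, y2, y3 ≥ 0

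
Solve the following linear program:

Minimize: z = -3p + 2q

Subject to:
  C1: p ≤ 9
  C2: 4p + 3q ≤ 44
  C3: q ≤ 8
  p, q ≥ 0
p = 9, q = 0, z = -27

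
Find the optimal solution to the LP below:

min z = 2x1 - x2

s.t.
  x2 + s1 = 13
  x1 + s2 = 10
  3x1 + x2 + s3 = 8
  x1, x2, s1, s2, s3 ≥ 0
x1 = 0, x2 = 8, z = -8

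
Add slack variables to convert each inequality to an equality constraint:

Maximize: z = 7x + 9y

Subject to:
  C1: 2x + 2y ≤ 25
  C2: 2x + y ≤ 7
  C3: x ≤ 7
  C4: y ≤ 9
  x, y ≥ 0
max z = 7x + 9y

s.t.
  2x + 2y + s1 = 25
  2x + y + s2 = 7
  x + s3 = 7
  y + s4 = 9
  x, y, s1, s2, s3, s4 ≥ 0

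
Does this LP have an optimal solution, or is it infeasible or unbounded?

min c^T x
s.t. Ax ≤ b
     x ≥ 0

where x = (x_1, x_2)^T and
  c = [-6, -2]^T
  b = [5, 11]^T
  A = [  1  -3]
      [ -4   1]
Feasible point: (0, 0) satisfies every constraint, so the LP is feasible.
Direction d = (1, 1): for each constraint row a, a·d ≤ 0 —
  (1)(1) + (-3)(1) = -2 ≤ 0
  (-4)(1) + (1)(1) = -3 ≤ 0
and d ≥ 0, so (0, 0) + t·d stays feasible for every t ≥ 0. Along this ray z = -6x_1 - 2x_2 changes by -8 per unit t, so z → −∞.

Unbounded: there is a feasible ray along which z → −∞.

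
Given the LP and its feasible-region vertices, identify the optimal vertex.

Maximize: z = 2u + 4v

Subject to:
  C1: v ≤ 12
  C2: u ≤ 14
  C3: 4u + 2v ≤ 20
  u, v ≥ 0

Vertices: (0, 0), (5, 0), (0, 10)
(0, 10) with z = 40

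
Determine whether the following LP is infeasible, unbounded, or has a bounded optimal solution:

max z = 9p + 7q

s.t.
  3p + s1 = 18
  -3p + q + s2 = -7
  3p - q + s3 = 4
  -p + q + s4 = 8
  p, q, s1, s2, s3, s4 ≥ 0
The row 3p - q + s3 = 4 with s3 ≥ 0 requires 3p - q ≤ 4, while the row -3p + q + s2 = -7 with s2 ≥ 0 is equivalent to 3p - q ≥ 7. Together they would need 7 ≤ 3p - q ≤ 4, which is impossible since 7 > 4. No point satisfies all constraints.

Infeasible: no point satisfies all constraints simultaneously.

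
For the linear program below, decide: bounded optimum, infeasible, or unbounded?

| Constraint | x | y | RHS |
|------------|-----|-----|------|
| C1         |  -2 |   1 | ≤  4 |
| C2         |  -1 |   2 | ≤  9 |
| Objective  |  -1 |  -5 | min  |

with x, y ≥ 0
Feasible point: (0, 0) satisfies every constraint, so the LP is feasible.
Direction d = (1, 0): for each constraint row a, a·d ≤ 0 —
  (-2)(1) + (1)(0) = -2 ≤ 0
  (-1)(1) + (2)(0) = -1 ≤ 0
and d ≥ 0, so (0, 0) + t·d stays feasible for every t ≥ 0. Along this ray z = -x - 5y changes by -1 per unit t, so z → −∞.

The LP is unbounded; z can be made arbitrarily small.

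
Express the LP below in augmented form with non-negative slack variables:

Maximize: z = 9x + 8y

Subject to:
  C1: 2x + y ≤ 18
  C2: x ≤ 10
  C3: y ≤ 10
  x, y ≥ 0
max z = 9x + 8y

s.t.
  2x + y + s1 = 18
  x + s2 = 10
  y + s3 = 10
  x, y, s1, s2, s3 ≥ 0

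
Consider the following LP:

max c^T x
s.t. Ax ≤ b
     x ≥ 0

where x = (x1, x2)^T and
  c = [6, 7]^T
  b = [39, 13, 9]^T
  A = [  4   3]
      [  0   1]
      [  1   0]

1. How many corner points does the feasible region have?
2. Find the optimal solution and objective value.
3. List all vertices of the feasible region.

1. 4
2. x1 = 0, x2 = 13, z = 91
3. (0, 0), (9, 0), (9, 1), (0, 13)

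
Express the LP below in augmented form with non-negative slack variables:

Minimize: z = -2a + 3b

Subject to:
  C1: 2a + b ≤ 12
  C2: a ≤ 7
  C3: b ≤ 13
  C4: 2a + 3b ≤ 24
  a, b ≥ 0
min z = -2a + 3b

s.t.
  2a + b + s1 = 12
  a + s2 = 7
  b + s3 = 13
  2a + 3b + s4 = 24
  a, b, s1, s2, s3, s4 ≥ 0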